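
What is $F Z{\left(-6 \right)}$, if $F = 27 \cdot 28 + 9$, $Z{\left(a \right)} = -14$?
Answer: $-10710$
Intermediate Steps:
$F = 765$ ($F = 756 + 9 = 765$)
$F Z{\left(-6 \right)} = 765 \left(-14\right) = -10710$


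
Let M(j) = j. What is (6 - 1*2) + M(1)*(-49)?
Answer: -45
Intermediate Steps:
(6 - 1*2) + M(1)*(-49) = (6 - 1*2) + 1*(-49) = (6 - 2) - 49 = 4 - 49 = -45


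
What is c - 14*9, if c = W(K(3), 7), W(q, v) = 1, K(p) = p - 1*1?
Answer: -125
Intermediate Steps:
K(p) = -1 + p (K(p) = p - 1 = -1 + p)
c = 1
c - 14*9 = 1 - 14*9 = 1 - 126 = -125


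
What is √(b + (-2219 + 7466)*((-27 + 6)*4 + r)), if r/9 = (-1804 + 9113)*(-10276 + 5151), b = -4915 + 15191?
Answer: I*√1768909078847 ≈ 1.33e+6*I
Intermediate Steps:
b = 10276
r = -337127625 (r = 9*((-1804 + 9113)*(-10276 + 5151)) = 9*(7309*(-5125)) = 9*(-37458625) = -337127625)
√(b + (-2219 + 7466)*((-27 + 6)*4 + r)) = √(10276 + (-2219 + 7466)*((-27 + 6)*4 - 337127625)) = √(10276 + 5247*(-21*4 - 337127625)) = √(10276 + 5247*(-84 - 337127625)) = √(10276 + 5247*(-337127709)) = √(10276 - 1768909089123) = √(-1768909078847) = I*√1768909078847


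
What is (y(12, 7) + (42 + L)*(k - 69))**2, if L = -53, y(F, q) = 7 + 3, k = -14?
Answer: 851929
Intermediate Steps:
y(F, q) = 10
(y(12, 7) + (42 + L)*(k - 69))**2 = (10 + (42 - 53)*(-14 - 69))**2 = (10 - 11*(-83))**2 = (10 + 913)**2 = 923**2 = 851929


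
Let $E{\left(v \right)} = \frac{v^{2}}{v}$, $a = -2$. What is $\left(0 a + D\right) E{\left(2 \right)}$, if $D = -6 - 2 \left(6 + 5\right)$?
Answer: $-56$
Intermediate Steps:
$E{\left(v \right)} = v$
$D = -28$ ($D = -6 - 2 \cdot 11 = -6 - 22 = -28$)
$\left(0 a + D\right) E{\left(2 \right)} = \left(0 \left(-2\right) - 28\right) 2 = \left(0 - 28\right) 2 = \left(-28\right) 2 = -56$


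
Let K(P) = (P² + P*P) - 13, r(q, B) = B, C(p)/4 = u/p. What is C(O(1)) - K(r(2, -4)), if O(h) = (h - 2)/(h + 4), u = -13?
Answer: 241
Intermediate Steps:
O(h) = (-2 + h)/(4 + h)
C(p) = -52/p (C(p) = 4*(-13/p) = -52/p)
K(P) = -13 + 2*P² (K(P) = (P² + P²) - 13 = 2*P² - 13 = -13 + 2*P²)
C(O(1)) - K(r(2, -4)) = -52*(4 + 1)/(-2 + 1) - (-13 + 2*(-4)²) = -52/(-1/5) - (-13 + 2*16) = -52/((⅕)*(-1)) - (-13 + 32) = -52/(-⅕) - 1*19 = -52*(-5) - 19 = 260 - 19 = 241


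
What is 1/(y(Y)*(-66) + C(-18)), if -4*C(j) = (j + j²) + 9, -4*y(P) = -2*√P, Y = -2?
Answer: -140/14897 + 176*I*√2/44691 ≈ -0.0093979 + 0.0055694*I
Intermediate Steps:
y(P) = √P/2 (y(P) = -(-1)*√P/2 = √P/2)
C(j) = -9/4 - j/4 - j²/4 (C(j) = -((j + j²) + 9)/4 = -(9 + j + j²)/4 = -9/4 - j/4 - j²/4)
1/(y(Y)*(-66) + C(-18)) = 1/((√(-2)/2)*(-66) + (-9/4 - ¼*(-18) - ¼*(-18)²)) = 1/(((I*√2)/2)*(-66) + (-9/4 + 9/2 - ¼*324)) = 1/((I*√2/2)*(-66) + (-9/4 + 9/2 - 81)) = 1/(-33*I*√2 - 315/4) = 1/(-315/4 - 33*I*√2)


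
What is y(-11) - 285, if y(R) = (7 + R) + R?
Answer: -300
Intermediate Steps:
y(R) = 7 + 2*R
y(-11) - 285 = (7 + 2*(-11)) - 285 = (7 - 22) - 285 = -15 - 285 = -300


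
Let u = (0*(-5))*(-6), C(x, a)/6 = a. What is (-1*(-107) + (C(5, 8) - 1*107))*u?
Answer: 0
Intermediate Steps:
C(x, a) = 6*a
u = 0 (u = 0*(-6) = 0)
(-1*(-107) + (C(5, 8) - 1*107))*u = (-1*(-107) + (6*8 - 1*107))*0 = (107 + (48 - 107))*0 = (107 - 59)*0 = 48*0 = 0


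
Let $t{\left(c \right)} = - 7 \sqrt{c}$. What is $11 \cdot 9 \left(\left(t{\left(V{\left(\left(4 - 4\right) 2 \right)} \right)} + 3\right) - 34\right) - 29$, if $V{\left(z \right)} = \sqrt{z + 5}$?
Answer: $-3098 - 693 \sqrt[4]{5} \approx -4134.3$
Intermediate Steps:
$V{\left(z \right)} = \sqrt{5 + z}$
$11 \cdot 9 \left(\left(t{\left(V{\left(\left(4 - 4\right) 2 \right)} \right)} + 3\right) - 34\right) - 29 = 11 \cdot 9 \left(\left(- 7 \sqrt{\sqrt{5 + \left(4 - 4\right) 2}} + 3\right) - 34\right) - 29 = 99 \left(\left(- 7 \sqrt{\sqrt{5 + 0 \cdot 2}} + 3\right) - 34\right) - 29 = 99 \left(\left(- 7 \sqrt{\sqrt{5 + 0}} + 3\right) - 34\right) - 29 = 99 \left(\left(- 7 \sqrt{\sqrt{5}} + 3\right) - 34\right) - 29 = 99 \left(\left(- 7 \sqrt[4]{5} + 3\right) - 34\right) - 29 = 99 \left(\left(3 - 7 \sqrt[4]{5}\right) - 34\right) - 29 = 99 \left(-31 - 7 \sqrt[4]{5}\right) - 29 = \left(-3069 - 693 \sqrt[4]{5}\right) - 29 = -3098 - 693 \sqrt[4]{5}$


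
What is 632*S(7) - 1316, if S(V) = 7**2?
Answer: 29652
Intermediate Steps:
S(V) = 49
632*S(7) - 1316 = 632*49 - 1316 = 30968 - 1316 = 29652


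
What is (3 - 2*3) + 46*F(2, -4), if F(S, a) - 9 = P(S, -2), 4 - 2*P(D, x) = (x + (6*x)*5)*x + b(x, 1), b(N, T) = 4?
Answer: -2441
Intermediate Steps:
P(D, x) = -31*x²/2 (P(D, x) = 2 - ((x + (6*x)*5)*x + 4)/2 = 2 - ((x + 30*x)*x + 4)/2 = 2 - ((31*x)*x + 4)/2 = 2 - (31*x² + 4)/2 = 2 - (4 + 31*x²)/2 = 2 + (-2 - 31*x²/2) = -31*x²/2)
F(S, a) = -53 (F(S, a) = 9 - 31/2*(-2)² = 9 - 31/2*4 = 9 - 62 = -53)
(3 - 2*3) + 46*F(2, -4) = (3 - 2*3) + 46*(-53) = (3 - 6) - 2438 = -3 - 2438 = -2441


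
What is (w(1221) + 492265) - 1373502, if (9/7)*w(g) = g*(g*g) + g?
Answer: 4244765147/3 ≈ 1.4149e+9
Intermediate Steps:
w(g) = 7*g/9 + 7*g³/9 (w(g) = 7*(g*(g*g) + g)/9 = 7*(g*g² + g)/9 = 7*(g³ + g)/9 = 7*(g + g³)/9 = 7*g/9 + 7*g³/9)
(w(1221) + 492265) - 1373502 = ((7/9)*1221*(1 + 1221²) + 492265) - 1373502 = ((7/9)*1221*(1 + 1490841) + 492265) - 1373502 = ((7/9)*1221*1490842 + 492265) - 1373502 = (4247408858/3 + 492265) - 1373502 = 4248885653/3 - 1373502 = 4244765147/3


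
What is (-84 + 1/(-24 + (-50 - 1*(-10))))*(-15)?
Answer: 80655/64 ≈ 1260.2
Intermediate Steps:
(-84 + 1/(-24 + (-50 - 1*(-10))))*(-15) = (-84 + 1/(-24 + (-50 + 10)))*(-15) = (-84 + 1/(-24 - 40))*(-15) = (-84 + 1/(-64))*(-15) = (-84 - 1/64)*(-15) = -5377/64*(-15) = 80655/64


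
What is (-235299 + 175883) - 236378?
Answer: -295794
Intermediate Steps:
(-235299 + 175883) - 236378 = -59416 - 236378 = -295794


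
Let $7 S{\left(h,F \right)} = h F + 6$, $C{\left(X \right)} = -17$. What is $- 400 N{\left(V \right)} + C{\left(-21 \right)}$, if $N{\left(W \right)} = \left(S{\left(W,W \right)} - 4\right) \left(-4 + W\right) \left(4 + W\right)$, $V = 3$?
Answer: $-5217$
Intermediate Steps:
$S{\left(h,F \right)} = \frac{6}{7} + \frac{F h}{7}$ ($S{\left(h,F \right)} = \frac{h F + 6}{7} = \frac{F h + 6}{7} = \frac{6 + F h}{7} = \frac{6}{7} + \frac{F h}{7}$)
$N{\left(W \right)} = \left(-4 + W\right) \left(4 + W\right) \left(- \frac{22}{7} + \frac{W^{2}}{7}\right)$ ($N{\left(W \right)} = \left(\left(\frac{6}{7} + \frac{W W}{7}\right) - 4\right) \left(-4 + W\right) \left(4 + W\right) = \left(\left(\frac{6}{7} + \frac{W^{2}}{7}\right) - 4\right) \left(-4 + W\right) \left(4 + W\right) = \left(- \frac{22}{7} + \frac{W^{2}}{7}\right) \left(-4 + W\right) \left(4 + W\right) = \left(-4 + W\right) \left(4 + W\right) \left(- \frac{22}{7} + \frac{W^{2}}{7}\right)$)
$- 400 N{\left(V \right)} + C{\left(-21 \right)} = - 400 \left(\frac{352}{7} - \frac{38 \cdot 3^{2}}{7} + \frac{3^{4}}{7}\right) - 17 = - 400 \left(\frac{352}{7} - \frac{342}{7} + \frac{1}{7} \cdot 81\right) - 17 = - 400 \left(\frac{352}{7} - \frac{342}{7} + \frac{81}{7}\right) - 17 = \left(-400\right) 13 - 17 = -5200 - 17 = -5217$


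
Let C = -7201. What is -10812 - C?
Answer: -3611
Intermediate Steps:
-10812 - C = -10812 - 1*(-7201) = -10812 + 7201 = -3611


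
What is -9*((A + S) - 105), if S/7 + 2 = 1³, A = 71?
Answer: 369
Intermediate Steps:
S = -7 (S = -14 + 7*1³ = -14 + 7*1 = -14 + 7 = -7)
-9*((A + S) - 105) = -9*((71 - 7) - 105) = -9*(64 - 105) = -9*(-41) = 369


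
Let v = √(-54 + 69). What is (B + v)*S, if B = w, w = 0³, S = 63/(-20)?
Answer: -63*√15/20 ≈ -12.200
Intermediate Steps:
S = -63/20 (S = 63*(-1/20) = -63/20 ≈ -3.1500)
v = √15 ≈ 3.8730
w = 0
B = 0
(B + v)*S = (0 + √15)*(-63/20) = √15*(-63/20) = -63*√15/20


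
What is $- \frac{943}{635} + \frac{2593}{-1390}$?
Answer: $- \frac{118293}{35306} \approx -3.3505$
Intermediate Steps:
$- \frac{943}{635} + \frac{2593}{-1390} = \left(-943\right) \frac{1}{635} + 2593 \left(- \frac{1}{1390}\right) = - \frac{943}{635} - \frac{2593}{1390} = - \frac{118293}{35306}$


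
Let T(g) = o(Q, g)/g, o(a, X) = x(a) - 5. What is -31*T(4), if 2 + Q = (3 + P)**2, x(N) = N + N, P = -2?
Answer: 217/4 ≈ 54.250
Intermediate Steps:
x(N) = 2*N
Q = -1 (Q = -2 + (3 - 2)**2 = -2 + 1**2 = -2 + 1 = -1)
o(a, X) = -5 + 2*a (o(a, X) = 2*a - 5 = -5 + 2*a)
T(g) = -7/g (T(g) = (-5 + 2*(-1))/g = (-5 - 2)/g = -7/g)
-31*T(4) = -(-217)/4 = -31*(-7/4) = 217/4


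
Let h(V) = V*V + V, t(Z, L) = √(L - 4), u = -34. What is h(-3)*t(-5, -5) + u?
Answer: -34 + 18*I ≈ -34.0 + 18.0*I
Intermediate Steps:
t(Z, L) = √(-4 + L)
h(V) = V + V² (h(V) = V² + V = V + V²)
h(-3)*t(-5, -5) + u = (-3*(1 - 3))*√(-4 - 5) - 34 = (-3*(-2))*√(-9) - 34 = 6*(3*I) - 34 = 18*I - 34 = -34 + 18*I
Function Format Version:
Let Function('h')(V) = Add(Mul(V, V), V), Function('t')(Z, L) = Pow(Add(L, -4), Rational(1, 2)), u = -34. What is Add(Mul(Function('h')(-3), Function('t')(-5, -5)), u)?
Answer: Add(-34, Mul(18, I)) ≈ Add(-34.000, Mul(18.000, I))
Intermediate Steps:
Function('t')(Z, L) = Pow(Add(-4, L), Rational(1, 2))
Function('h')(V) = Add(V, Pow(V, 2)) (Function('h')(V) = Add(Pow(V, 2), V) = Add(V, Pow(V, 2)))
Add(Mul(Function('h')(-3), Function('t')(-5, -5)), u) = Add(Mul(Mul(-3, Add(1, -3)), Pow(Add(-4, -5), Rational(1, 2))), -34) = Add(Mul(Mul(-3, -2), Pow(-9, Rational(1, 2))), -34) = Add(Mul(6, Mul(3, I)), -34) = Add(Mul(18, I), -34) = Add(-34, Mul(18, I))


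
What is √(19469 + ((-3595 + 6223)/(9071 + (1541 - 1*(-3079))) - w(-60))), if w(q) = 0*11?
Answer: √3649373111537/13691 ≈ 139.53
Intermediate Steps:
w(q) = 0
√(19469 + ((-3595 + 6223)/(9071 + (1541 - 1*(-3079))) - w(-60))) = √(19469 + ((-3595 + 6223)/(9071 + (1541 - 1*(-3079))) - 1*0)) = √(19469 + (2628/(9071 + (1541 + 3079)) + 0)) = √(19469 + (2628/(9071 + 4620) + 0)) = √(19469 + (2628/13691 + 0)) = √(19469 + 2628/13691) = √(266552707/13691) = √3649373111537/13691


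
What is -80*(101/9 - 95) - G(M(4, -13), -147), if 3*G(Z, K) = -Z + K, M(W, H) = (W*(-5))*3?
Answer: 60581/9 ≈ 6731.2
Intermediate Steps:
M(W, H) = -15*W (M(W, H) = -5*W*3 = -15*W)
G(Z, K) = -Z/3 + K/3 (G(Z, K) = (-Z + K)/3 = (K - Z)/3 = -Z/3 + K/3)
-80*(101/9 - 95) - G(M(4, -13), -147) = -80*(101/9 - 95) - (-(-5)*4 + (⅓)*(-147)) = -80*(101*(⅑) - 95) - (-⅓*(-60) - 49) = -80*(101/9 - 95) - (20 - 49) = -80*(-754/9) - 1*(-29) = 60320/9 + 29 = 60581/9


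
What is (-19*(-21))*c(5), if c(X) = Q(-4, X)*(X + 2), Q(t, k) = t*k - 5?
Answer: -69825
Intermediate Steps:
Q(t, k) = -5 + k*t (Q(t, k) = k*t - 5 = -5 + k*t)
c(X) = (-5 - 4*X)*(2 + X) (c(X) = (-5 + X*(-4))*(X + 2) = (-5 - 4*X)*(2 + X))
(-19*(-21))*c(5) = (-19*(-21))*((-5 - 4*5)*(2 + 5)) = 399*((-5 - 20)*7) = 399*(-25*7) = 399*(-175) = -69825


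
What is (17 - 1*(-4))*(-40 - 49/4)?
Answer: -4389/4 ≈ -1097.3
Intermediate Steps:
(17 - 1*(-4))*(-40 - 49/4) = (17 + 4)*(-40 - 49*¼) = 21*(-40 - 49/4) = 21*(-209/4) = -4389/4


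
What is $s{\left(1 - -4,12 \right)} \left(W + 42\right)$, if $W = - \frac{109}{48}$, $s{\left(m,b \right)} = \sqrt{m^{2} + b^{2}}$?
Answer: $\frac{24791}{48} \approx 516.48$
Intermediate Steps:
$s{\left(m,b \right)} = \sqrt{b^{2} + m^{2}}$
$W = - \frac{109}{48}$ ($W = \left(-109\right) \frac{1}{48} = - \frac{109}{48} \approx -2.2708$)
$s{\left(1 - -4,12 \right)} \left(W + 42\right) = \sqrt{12^{2} + \left(1 - -4\right)^{2}} \left(- \frac{109}{48} + 42\right) = \sqrt{144 + \left(1 + 4\right)^{2}} \cdot \frac{1907}{48} = \sqrt{144 + 5^{2}} \cdot \frac{1907}{48} = \sqrt{144 + 25} \cdot \frac{1907}{48} = \sqrt{169} \cdot \frac{1907}{48} = 13 \cdot \frac{1907}{48} = \frac{24791}{48}$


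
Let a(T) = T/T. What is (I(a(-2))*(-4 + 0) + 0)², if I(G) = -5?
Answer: 400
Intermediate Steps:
a(T) = 1
(I(a(-2))*(-4 + 0) + 0)² = (-5*(-4 + 0) + 0)² = (-5*(-4) + 0)² = (20 + 0)² = 20² = 400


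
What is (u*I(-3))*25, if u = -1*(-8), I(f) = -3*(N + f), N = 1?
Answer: 1200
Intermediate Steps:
I(f) = -3 - 3*f (I(f) = -3*(1 + f) = -3 - 3*f)
u = 8
(u*I(-3))*25 = (8*(-3 - 3*(-3)))*25 = (8*(-3 + 9))*25 = (8*6)*25 = 48*25 = 1200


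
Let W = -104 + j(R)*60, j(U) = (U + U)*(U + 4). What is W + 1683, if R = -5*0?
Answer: 1579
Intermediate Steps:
R = 0
j(U) = 2*U*(4 + U) (j(U) = (2*U)*(4 + U) = 2*U*(4 + U))
W = -104 (W = -104 + (2*0*(4 + 0))*60 = -104 + (2*0*4)*60 = -104 + 0*60 = -104 + 0 = -104)
W + 1683 = -104 + 1683 = 1579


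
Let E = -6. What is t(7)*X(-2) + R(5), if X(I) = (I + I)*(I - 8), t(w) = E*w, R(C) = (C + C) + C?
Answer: -1665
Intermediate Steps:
R(C) = 3*C (R(C) = 2*C + C = 3*C)
t(w) = -6*w
X(I) = 2*I*(-8 + I) (X(I) = (2*I)*(-8 + I) = 2*I*(-8 + I))
t(7)*X(-2) + R(5) = (-6*7)*(2*(-2)*(-8 - 2)) + 3*5 = -84*(-2)*(-10) + 15 = -42*40 + 15 = -1680 + 15 = -1665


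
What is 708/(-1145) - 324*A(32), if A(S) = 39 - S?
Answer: -2597568/1145 ≈ -2268.6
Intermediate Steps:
708/(-1145) - 324*A(32) = 708/(-1145) - 324*(39 - 1*32) = 708*(-1/1145) - 324*(39 - 32) = -708/1145 - 324*7 = -708/1145 - 2268 = -2597568/1145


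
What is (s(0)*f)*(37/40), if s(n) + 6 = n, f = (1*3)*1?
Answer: -333/20 ≈ -16.650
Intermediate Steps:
f = 3 (f = 3*1 = 3)
s(n) = -6 + n
(s(0)*f)*(37/40) = ((-6 + 0)*3)*(37/40) = (-6*3)*(37*(1/40)) = -18*37/40 = -333/20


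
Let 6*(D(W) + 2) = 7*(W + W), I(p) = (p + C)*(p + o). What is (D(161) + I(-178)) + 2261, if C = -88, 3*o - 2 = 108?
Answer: 120688/3 ≈ 40229.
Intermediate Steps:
o = 110/3 (o = ⅔ + (⅓)*108 = ⅔ + 36 = 110/3 ≈ 36.667)
I(p) = (-88 + p)*(110/3 + p) (I(p) = (p - 88)*(p + 110/3) = (-88 + p)*(110/3 + p))
D(W) = -2 + 7*W/3 (D(W) = -2 + (7*(W + W))/6 = -2 + (7*(2*W))/6 = -2 + (14*W)/6 = -2 + 7*W/3)
(D(161) + I(-178)) + 2261 = ((-2 + (7/3)*161) + (-9680/3 + (-178)² - 154/3*(-178))) + 2261 = ((-2 + 1127/3) + (-9680/3 + 31684 + 27412/3)) + 2261 = (1121/3 + 112784/3) + 2261 = 113905/3 + 2261 = 120688/3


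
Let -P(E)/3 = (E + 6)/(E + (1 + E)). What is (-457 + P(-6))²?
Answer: 208849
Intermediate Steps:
P(E) = -3*(6 + E)/(1 + 2*E) (P(E) = -3*(E + 6)/(E + (1 + E)) = -3*(6 + E)/(1 + 2*E))
(-457 + P(-6))² = (-457 + 3*(-6 - 1*(-6))/(1 + 2*(-6)))² = (-457 + 3*(-6 + 6)/(1 - 12))² = (-457 + 3*0/(-11))² = (-457 + 3*(-1/11)*0)² = (-457 + 0)² = (-457)² = 208849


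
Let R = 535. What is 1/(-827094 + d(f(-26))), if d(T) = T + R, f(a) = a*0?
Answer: -1/826559 ≈ -1.2098e-6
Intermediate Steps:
f(a) = 0
d(T) = 535 + T (d(T) = T + 535 = 535 + T)
1/(-827094 + d(f(-26))) = 1/(-827094 + (535 + 0)) = 1/(-827094 + 535) = 1/(-826559) = -1/826559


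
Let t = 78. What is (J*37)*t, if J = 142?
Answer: 409812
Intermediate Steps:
(J*37)*t = (142*37)*78 = 5254*78 = 409812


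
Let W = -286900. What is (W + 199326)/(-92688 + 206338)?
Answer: -43787/56825 ≈ -0.77056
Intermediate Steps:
(W + 199326)/(-92688 + 206338) = (-286900 + 199326)/(-92688 + 206338) = -87574/113650 = -87574*1/113650 = -43787/56825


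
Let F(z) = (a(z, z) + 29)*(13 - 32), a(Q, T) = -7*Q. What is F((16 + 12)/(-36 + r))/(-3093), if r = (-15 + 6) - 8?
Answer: 32927/163929 ≈ 0.20086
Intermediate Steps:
r = -17 (r = -9 - 8 = -17)
F(z) = -551 + 133*z (F(z) = (-7*z + 29)*(13 - 32) = (29 - 7*z)*(-19) = -551 + 133*z)
F((16 + 12)/(-36 + r))/(-3093) = (-551 + 133*((16 + 12)/(-36 - 17)))/(-3093) = (-551 + 133*(28/(-53)))*(-1/3093) = (-551 + 133*(28*(-1/53)))*(-1/3093) = (-551 + 133*(-28/53))*(-1/3093) = (-551 - 3724/53)*(-1/3093) = -32927/53*(-1/3093) = 32927/163929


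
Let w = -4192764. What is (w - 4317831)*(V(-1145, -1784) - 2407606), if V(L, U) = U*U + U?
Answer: -6580953753270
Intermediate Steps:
V(L, U) = U + U² (V(L, U) = U² + U = U + U²)
(w - 4317831)*(V(-1145, -1784) - 2407606) = (-4192764 - 4317831)*(-1784*(1 - 1784) - 2407606) = -8510595*(-1784*(-1783) - 2407606) = -8510595*(3180872 - 2407606) = -8510595*773266 = -6580953753270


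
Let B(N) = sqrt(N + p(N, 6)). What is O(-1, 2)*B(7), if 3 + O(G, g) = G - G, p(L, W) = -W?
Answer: -3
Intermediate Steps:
O(G, g) = -3 (O(G, g) = -3 + (G - G) = -3 + 0 = -3)
B(N) = sqrt(-6 + N) (B(N) = sqrt(N - 1*6) = sqrt(N - 6) = sqrt(-6 + N))
O(-1, 2)*B(7) = -3*sqrt(-6 + 7) = -3*sqrt(1) = -3*1 = -3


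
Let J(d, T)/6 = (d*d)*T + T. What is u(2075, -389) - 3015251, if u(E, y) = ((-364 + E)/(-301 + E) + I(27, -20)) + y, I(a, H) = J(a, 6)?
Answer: -5303122929/1774 ≈ -2.9894e+6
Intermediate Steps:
J(d, T) = 6*T + 6*T*d² (J(d, T) = 6*((d*d)*T + T) = 6*(d²*T + T) = 6*(T*d² + T) = 6*(T + T*d²) = 6*T + 6*T*d²)
I(a, H) = 36 + 36*a² (I(a, H) = 6*6*(1 + a²) = 36 + 36*a²)
u(E, y) = 26280 + y + (-364 + E)/(-301 + E) (u(E, y) = ((-364 + E)/(-301 + E) + (36 + 36*27²)) + y = ((-364 + E)/(-301 + E) + (36 + 36*729)) + y = ((-364 + E)/(-301 + E) + (36 + 26244)) + y = ((-364 + E)/(-301 + E) + 26280) + y = (26280 + (-364 + E)/(-301 + E)) + y = 26280 + y + (-364 + E)/(-301 + E))
u(2075, -389) - 3015251 = (-7910644 - 301*(-389) + 26281*2075 + 2075*(-389))/(-301 + 2075) - 3015251 = (-7910644 + 117089 + 54533075 - 807175)/1774 - 3015251 = (1/1774)*45932345 - 3015251 = 45932345/1774 - 3015251 = -5303122929/1774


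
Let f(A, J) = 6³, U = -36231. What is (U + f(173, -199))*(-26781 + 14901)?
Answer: 427858200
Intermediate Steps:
f(A, J) = 216
(U + f(173, -199))*(-26781 + 14901) = (-36231 + 216)*(-26781 + 14901) = -36015*(-11880) = 427858200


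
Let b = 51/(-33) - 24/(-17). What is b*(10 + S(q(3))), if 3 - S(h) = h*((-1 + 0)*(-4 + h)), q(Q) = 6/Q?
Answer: -225/187 ≈ -1.2032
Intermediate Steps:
b = -25/187 (b = 51*(-1/33) - 24*(-1/17) = -17/11 + 24/17 = -25/187 ≈ -0.13369)
S(h) = 3 - h*(4 - h) (S(h) = 3 - h*(-1 + 0)*(-4 + h) = 3 - h*(-(-4 + h)) = 3 - h*(4 - h))
b*(10 + S(q(3))) = -25*(10 + (3 + (6/3)² - 24/3))/187 = -25*(10 + (3 + (6*(⅓))² - 24/3))/187 = -25*(10 + (3 + 2² - 4*2))/187 = -25*(10 + (3 + 4 - 8))/187 = -25*(10 - 1)/187 = -25/187*9 = -225/187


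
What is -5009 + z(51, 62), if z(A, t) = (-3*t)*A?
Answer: -14495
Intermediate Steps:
z(A, t) = -3*A*t
-5009 + z(51, 62) = -5009 - 3*51*62 = -5009 - 9486 = -14495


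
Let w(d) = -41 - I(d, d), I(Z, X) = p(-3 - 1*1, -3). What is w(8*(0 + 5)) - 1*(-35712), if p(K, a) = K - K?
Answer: 35671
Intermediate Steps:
p(K, a) = 0
I(Z, X) = 0
w(d) = -41 (w(d) = -41 - 1*0 = -41 + 0 = -41)
w(8*(0 + 5)) - 1*(-35712) = -41 - 1*(-35712) = -41 + 35712 = 35671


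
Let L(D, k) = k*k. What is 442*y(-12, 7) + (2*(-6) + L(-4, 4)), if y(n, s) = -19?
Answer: -8394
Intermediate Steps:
L(D, k) = k²
442*y(-12, 7) + (2*(-6) + L(-4, 4)) = 442*(-19) + (2*(-6) + 4²) = -8398 + (-12 + 16) = -8398 + 4 = -8394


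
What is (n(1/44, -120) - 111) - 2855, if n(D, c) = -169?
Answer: -3135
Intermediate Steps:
(n(1/44, -120) - 111) - 2855 = (-169 - 111) - 2855 = -280 - 2855 = -3135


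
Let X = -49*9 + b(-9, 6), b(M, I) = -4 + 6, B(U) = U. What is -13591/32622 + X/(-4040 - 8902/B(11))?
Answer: -141859871/435030681 ≈ -0.32609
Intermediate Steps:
b(M, I) = 2
X = -439 (X = -49*9 + 2 = -441 + 2 = -439)
-13591/32622 + X/(-4040 - 8902/B(11)) = -13591/32622 - 439/(-4040 - 8902/11) = -13591/32622 - 439/(-53342/11) = -13591/32622 - 439*(-11/53342) = -13591/32622 + 4829/53342 = -141859871/435030681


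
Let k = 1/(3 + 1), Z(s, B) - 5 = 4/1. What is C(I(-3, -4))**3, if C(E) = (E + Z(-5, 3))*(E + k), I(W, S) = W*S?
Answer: 1089547389/64 ≈ 1.7024e+7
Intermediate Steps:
I(W, S) = S*W
Z(s, B) = 9 (Z(s, B) = 5 + 4/1 = 5 + 4*1 = 5 + 4 = 9)
k = 1/4 ≈ 0.25000
C(E) = (9 + E)*(1/4 + E) (C(E) = (E + 9)*(E + 1/4) = (9 + E)*(1/4 + E))
C(I(-3, -4))**3 = (9/4 + (-4*(-3))**2 + 37*(-4*(-3))/4)**3 = (9/4 + 12**2 + (37/4)*12)**3 = (9/4 + 144 + 111)**3 = (1029/4)**3 = 1089547389/64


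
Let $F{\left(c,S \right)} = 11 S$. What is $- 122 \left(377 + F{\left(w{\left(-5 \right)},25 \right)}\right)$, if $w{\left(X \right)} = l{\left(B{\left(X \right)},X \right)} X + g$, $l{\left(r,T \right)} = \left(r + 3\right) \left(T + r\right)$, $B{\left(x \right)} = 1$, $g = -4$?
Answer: $-79544$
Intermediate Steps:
$l{\left(r,T \right)} = \left(3 + r\right) \left(T + r\right)$
$w{\left(X \right)} = -4 + X \left(4 + 4 X\right)$ ($w{\left(X \right)} = \left(1^{2} + 3 X + 3 \cdot 1 + X 1\right) X - 4 = \left(1 + 3 X + 3 + X\right) X - 4 = \left(4 + 4 X\right) X - 4 = X \left(4 + 4 X\right) - 4 = -4 + X \left(4 + 4 X\right)$)
$- 122 \left(377 + F{\left(w{\left(-5 \right)},25 \right)}\right) = - 122 \left(377 + 11 \cdot 25\right) = - 122 \left(377 + 275\right) = \left(-122\right) 652 = -79544$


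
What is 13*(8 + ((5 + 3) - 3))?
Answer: 169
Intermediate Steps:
13*(8 + ((5 + 3) - 3)) = 13*(8 + (8 - 3)) = 13*(8 + 5) = 13*13 = 169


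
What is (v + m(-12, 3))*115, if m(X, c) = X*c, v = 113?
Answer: 8855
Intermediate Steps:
(v + m(-12, 3))*115 = (113 - 12*3)*115 = (113 - 36)*115 = 77*115 = 8855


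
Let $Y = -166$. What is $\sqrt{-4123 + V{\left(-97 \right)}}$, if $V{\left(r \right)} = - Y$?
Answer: $i \sqrt{3957} \approx 62.905 i$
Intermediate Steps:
$V{\left(r \right)} = 166$ ($V{\left(r \right)} = \left(-1\right) \left(-166\right) = 166$)
$\sqrt{-4123 + V{\left(-97 \right)}} = \sqrt{-4123 + 166} = \sqrt{-3957} = i \sqrt{3957}$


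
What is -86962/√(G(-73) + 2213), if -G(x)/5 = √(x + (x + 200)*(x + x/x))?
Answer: -86962/√(2213 - 5*I*√9217) ≈ -1817.0 - 194.8*I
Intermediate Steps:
G(x) = -5*√(x + (1 + x)*(200 + x)) (G(x) = -5*√(x + (x + 200)*(x + x/x)) = -5*√(x + (200 + x)*(x + 1)) = -5*√(x + (200 + x)*(1 + x)) = -5*√(x + (1 + x)*(200 + x)))
-86962/√(G(-73) + 2213) = -86962/√(-5*√(200 + (-73)² + 202*(-73)) + 2213) = -86962/√(-5*√(200 + 5329 - 14746) + 2213) = -86962/√(-5*I*√9217 + 2213) = -86962/√(2213 - 5*I*√9217)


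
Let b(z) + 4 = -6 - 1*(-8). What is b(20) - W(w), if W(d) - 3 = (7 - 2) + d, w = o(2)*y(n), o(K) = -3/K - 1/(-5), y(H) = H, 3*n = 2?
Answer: -137/15 ≈ -9.1333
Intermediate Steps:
n = 2/3 (n = (1/3)*2 = 2/3 ≈ 0.66667)
o(K) = 1/5 - 3/K (o(K) = -3/K - 1*(-1/5) = -3/K + 1/5 = 1/5 - 3/K)
b(z) = -2 (b(z) = -4 + (-6 - 1*(-8)) = -4 + (-6 + 8) = -4 + 2 = -2)
w = -13/15 (w = ((1/5)*(-15 + 2)/2)*(2/3) = ((1/5)*(1/2)*(-13))*(2/3) = -13/10*2/3 = -13/15 ≈ -0.86667)
W(d) = 8 + d (W(d) = 3 + ((7 - 2) + d) = 3 + (5 + d) = 8 + d)
b(20) - W(w) = -2 - (8 - 13/15) = -2 - 1*107/15 = -2 - 107/15 = -137/15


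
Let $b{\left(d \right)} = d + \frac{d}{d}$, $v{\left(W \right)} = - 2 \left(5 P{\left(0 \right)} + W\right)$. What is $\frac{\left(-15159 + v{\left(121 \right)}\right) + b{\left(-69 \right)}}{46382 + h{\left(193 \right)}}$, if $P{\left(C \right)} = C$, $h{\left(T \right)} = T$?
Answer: $- \frac{15469}{46575} \approx -0.33213$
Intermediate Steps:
$v{\left(W \right)} = - 2 W$ ($v{\left(W \right)} = - 2 \left(5 \cdot 0 + W\right) = - 2 \left(0 + W\right) = - 2 W$)
$b{\left(d \right)} = 1 + d$ ($b{\left(d \right)} = d + 1 = 1 + d$)
$\frac{\left(-15159 + v{\left(121 \right)}\right) + b{\left(-69 \right)}}{46382 + h{\left(193 \right)}} = \frac{\left(-15159 - 242\right) + \left(1 - 69\right)}{46382 + 193} = \frac{\left(-15159 - 242\right) - 68}{46575} = \left(-15401 - 68\right) \frac{1}{46575} = \left(-15469\right) \frac{1}{46575} = - \frac{15469}{46575}$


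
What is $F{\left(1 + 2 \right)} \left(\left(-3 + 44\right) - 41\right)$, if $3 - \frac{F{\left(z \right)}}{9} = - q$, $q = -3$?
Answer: $0$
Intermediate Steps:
$F{\left(z \right)} = 0$ ($F{\left(z \right)} = 27 - 9 \left(\left(-1\right) \left(-3\right)\right) = 27 - 27 = 0$)
$F{\left(1 + 2 \right)} \left(\left(-3 + 44\right) - 41\right) = 0 \left(\left(-3 + 44\right) - 41\right) = 0 \left(41 - 41\right) = 0 \cdot 0 = 0$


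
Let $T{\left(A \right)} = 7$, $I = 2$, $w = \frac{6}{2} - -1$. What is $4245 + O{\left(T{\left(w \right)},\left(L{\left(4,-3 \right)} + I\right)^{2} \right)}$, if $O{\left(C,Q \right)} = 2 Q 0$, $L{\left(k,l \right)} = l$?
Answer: $4245$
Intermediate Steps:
$w = 4$ ($w = 6 \cdot \frac{1}{2} + 1 = 3 + 1 = 4$)
$O{\left(C,Q \right)} = 0$
$4245 + O{\left(T{\left(w \right)},\left(L{\left(4,-3 \right)} + I\right)^{2} \right)} = 4245 + 0 = 4245$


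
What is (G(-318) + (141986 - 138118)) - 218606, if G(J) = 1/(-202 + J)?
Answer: -111663761/520 ≈ -2.1474e+5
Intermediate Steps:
(G(-318) + (141986 - 138118)) - 218606 = (1/(-202 - 318) + (141986 - 138118)) - 218606 = (1/(-520) + 3868) - 218606 = (-1/520 + 3868) - 218606 = 2011359/520 - 218606 = -111663761/520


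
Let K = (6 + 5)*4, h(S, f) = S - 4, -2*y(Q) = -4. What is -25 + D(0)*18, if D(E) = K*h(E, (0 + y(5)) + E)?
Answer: -3193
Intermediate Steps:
y(Q) = 2 (y(Q) = -1/2*(-4) = 2)
h(S, f) = -4 + S
K = 44 (K = 11*4 = 44)
D(E) = -176 + 44*E (D(E) = 44*(-4 + E) = -176 + 44*E)
-25 + D(0)*18 = -25 + (-176 + 44*0)*18 = -25 + (-176 + 0)*18 = -25 - 176*18 = -25 - 3168 = -3193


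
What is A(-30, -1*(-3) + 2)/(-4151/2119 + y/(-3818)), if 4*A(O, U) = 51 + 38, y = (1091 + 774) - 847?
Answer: -360020219/36011320 ≈ -9.9974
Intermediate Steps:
y = 1018 (y = 1865 - 847 = 1018)
A(O, U) = 89/4 (A(O, U) = (51 + 38)/4 = (1/4)*89 = 89/4)
A(-30, -1*(-3) + 2)/(-4151/2119 + y/(-3818)) = 89/(4*(-4151/2119 + 1018/(-3818))) = 89/(4*(-4151*1/2119 + 1018*(-1/3818))) = 89/(4*(-4151/2119 - 509/1909)) = 89/(4*(-9002830/4045171)) = (89/4)*(-4045171/9002830) = -360020219/36011320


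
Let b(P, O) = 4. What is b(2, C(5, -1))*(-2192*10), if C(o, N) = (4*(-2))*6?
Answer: -87680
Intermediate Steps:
C(o, N) = -48 (C(o, N) = -8*6 = -48)
b(2, C(5, -1))*(-2192*10) = 4*(-2192*10) = 4*(-21920) = -87680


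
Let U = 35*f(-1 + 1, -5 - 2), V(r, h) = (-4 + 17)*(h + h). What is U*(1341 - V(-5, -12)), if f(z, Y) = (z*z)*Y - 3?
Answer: -173565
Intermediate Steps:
f(z, Y) = -3 + Y*z² (f(z, Y) = z²*Y - 3 = Y*z² - 3 = -3 + Y*z²)
V(r, h) = 26*h (V(r, h) = 13*(2*h) = 26*h)
U = -105 (U = 35*(-3 + (-5 - 2)*(-1 + 1)²) = 35*(-3 - 7*0²) = 35*(-3 - 7*0) = 35*(-3 + 0) = 35*(-3) = -105)
U*(1341 - V(-5, -12)) = -105*(1341 - 26*(-12)) = -105*(1341 - 1*(-312)) = -105*(1341 + 312) = -105*1653 = -173565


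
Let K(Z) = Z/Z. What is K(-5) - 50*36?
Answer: -1799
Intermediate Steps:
K(Z) = 1
K(-5) - 50*36 = 1 - 50*36 = 1 - 1800 = -1799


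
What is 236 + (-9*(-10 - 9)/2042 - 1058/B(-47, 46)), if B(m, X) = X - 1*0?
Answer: 435117/2042 ≈ 213.08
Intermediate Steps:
B(m, X) = X (B(m, X) = X + 0 = X)
236 + (-9*(-10 - 9)/2042 - 1058/B(-47, 46)) = 236 + (-9*(-10 - 9)/2042 - 1058/46) = 236 + (-9*(-19)*(1/2042) - 1058*1/46) = 236 + (171*(1/2042) - 23) = 236 + (171/2042 - 23) = 236 - 46795/2042 = 435117/2042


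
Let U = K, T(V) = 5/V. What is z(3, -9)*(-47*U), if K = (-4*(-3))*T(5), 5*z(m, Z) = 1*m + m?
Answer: -3384/5 ≈ -676.80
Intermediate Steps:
z(m, Z) = 2*m/5 (z(m, Z) = (1*m + m)/5 = (m + m)/5 = (2*m)/5 = 2*m/5)
K = 12 (K = (-4*(-3))*(5/5) = 12*(5*(⅕)) = 12*1 = 12)
U = 12
z(3, -9)*(-47*U) = ((⅖)*3)*(-47*12) = (6/5)*(-564) = -3384/5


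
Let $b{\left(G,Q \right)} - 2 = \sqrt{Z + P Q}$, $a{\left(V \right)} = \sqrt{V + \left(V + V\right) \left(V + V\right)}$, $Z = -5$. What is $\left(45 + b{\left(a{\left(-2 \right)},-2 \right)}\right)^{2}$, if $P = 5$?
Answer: $\left(47 + i \sqrt{15}\right)^{2} \approx 2194.0 + 364.06 i$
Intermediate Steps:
$a{\left(V \right)} = \sqrt{V + 4 V^{2}}$ ($a{\left(V \right)} = \sqrt{V + 2 V 2 V} = \sqrt{V + 4 V^{2}}$)
$b{\left(G,Q \right)} = 2 + \sqrt{-5 + 5 Q}$
$\left(45 + b{\left(a{\left(-2 \right)},-2 \right)}\right)^{2} = \left(45 + \left(2 + \sqrt{-5 + 5 \left(-2\right)}\right)\right)^{2} = \left(45 + \left(2 + \sqrt{-5 - 10}\right)\right)^{2} = \left(45 + \left(2 + \sqrt{-15}\right)\right)^{2} = \left(45 + \left(2 + i \sqrt{15}\right)\right)^{2} = \left(47 + i \sqrt{15}\right)^{2}$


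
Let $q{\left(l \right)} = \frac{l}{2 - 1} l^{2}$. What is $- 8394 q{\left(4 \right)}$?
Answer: $-537216$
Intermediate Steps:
$q{\left(l \right)} = l^{3}$ ($q{\left(l \right)} = \frac{l}{2 - 1} l^{2} = \frac{l}{1} l^{2} = l 1 l^{2} = l l^{2} = l^{3}$)
$- 8394 q{\left(4 \right)} = - 8394 \cdot 4^{3} = \left(-8394\right) 64 = -537216$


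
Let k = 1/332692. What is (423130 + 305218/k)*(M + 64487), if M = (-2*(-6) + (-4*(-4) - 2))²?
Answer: 6616912322717718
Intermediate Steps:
k = 1/332692 ≈ 3.0058e-6
M = 676 (M = (12 + (16 - 2))² = (12 + 14)² = 26² = 676)
(423130 + 305218/k)*(M + 64487) = (423130 + 305218/(1/332692))*(676 + 64487) = (423130 + 305218*332692)*65163 = (423130 + 101543586856)*65163 = 101544009986*65163 = 6616912322717718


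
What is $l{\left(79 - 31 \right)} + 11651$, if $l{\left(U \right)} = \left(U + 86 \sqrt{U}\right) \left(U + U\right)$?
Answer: $16259 + 33024 \sqrt{3} \approx 73458.0$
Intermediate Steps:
$l{\left(U \right)} = 2 U \left(U + 86 \sqrt{U}\right)$ ($l{\left(U \right)} = \left(U + 86 \sqrt{U}\right) 2 U = 2 U \left(U + 86 \sqrt{U}\right)$)
$l{\left(79 - 31 \right)} + 11651 = \left(2 \left(79 - 31\right)^{2} + 172 \left(79 - 31\right)^{\frac{3}{2}}\right) + 11651 = \left(2 \cdot 48^{2} + 172 \cdot 48^{\frac{3}{2}}\right) + 11651 = \left(2 \cdot 2304 + 172 \cdot 192 \sqrt{3}\right) + 11651 = \left(4608 + 33024 \sqrt{3}\right) + 11651 = 16259 + 33024 \sqrt{3}$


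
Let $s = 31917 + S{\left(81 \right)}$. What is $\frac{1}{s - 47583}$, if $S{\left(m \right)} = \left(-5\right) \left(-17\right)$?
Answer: $- \frac{1}{15581} \approx -6.4181 \cdot 10^{-5}$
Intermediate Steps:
$S{\left(m \right)} = 85$
$s = 32002$ ($s = 31917 + 85 = 32002$)
$\frac{1}{s - 47583} = \frac{1}{32002 - 47583} = \frac{1}{-15581} = - \frac{1}{15581}$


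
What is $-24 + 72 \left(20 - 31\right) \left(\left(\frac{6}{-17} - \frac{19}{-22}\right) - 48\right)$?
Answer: $\frac{638988}{17} \approx 37588.0$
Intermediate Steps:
$-24 + 72 \left(20 - 31\right) \left(\left(\frac{6}{-17} - \frac{19}{-22}\right) - 48\right) = -24 + 72 \left(20 - 31\right) \left(\left(6 \left(- \frac{1}{17}\right) - - \frac{19}{22}\right) - 48\right) = -24 + 72 \left(20 - 31\right) \left(\left(- \frac{6}{17} + \frac{19}{22}\right) - 48\right) = -24 + 72 \left(- 11 \left(\frac{191}{374} - 48\right)\right) = -24 + 72 \left(\left(-11\right) \left(- \frac{17761}{374}\right)\right) = -24 + 72 \cdot \frac{17761}{34} = -24 + \frac{639396}{17} = \frac{638988}{17}$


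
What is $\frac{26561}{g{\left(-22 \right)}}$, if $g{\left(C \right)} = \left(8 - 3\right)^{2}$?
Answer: $\frac{26561}{25} \approx 1062.4$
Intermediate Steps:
$g{\left(C \right)} = 25$ ($g{\left(C \right)} = 5^{2} = 25$)
$\frac{26561}{g{\left(-22 \right)}} = \frac{26561}{25}$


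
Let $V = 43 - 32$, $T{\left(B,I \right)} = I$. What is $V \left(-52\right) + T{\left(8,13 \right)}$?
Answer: $-559$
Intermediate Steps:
$V = 11$ ($V = 43 - 32 = 11$)
$V \left(-52\right) + T{\left(8,13 \right)} = 11 \left(-52\right) + 13 = -572 + 13 = -559$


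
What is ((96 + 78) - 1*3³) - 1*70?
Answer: 77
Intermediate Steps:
((96 + 78) - 1*3³) - 1*70 = (174 - 1*27) - 70 = (174 - 27) - 70 = 147 - 70 = 77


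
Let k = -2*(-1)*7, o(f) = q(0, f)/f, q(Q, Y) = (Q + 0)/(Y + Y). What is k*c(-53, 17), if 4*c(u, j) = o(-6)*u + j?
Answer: 119/2 ≈ 59.500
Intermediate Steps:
q(Q, Y) = Q/(2*Y) (q(Q, Y) = Q/((2*Y)) = Q*(1/(2*Y)) = Q/(2*Y))
o(f) = 0 (o(f) = ((½)*0/f)/f = 0/f = 0)
c(u, j) = j/4 (c(u, j) = (0*u + j)/4 = (0 + j)/4 = j/4)
k = 14 (k = 2*7 = 14)
k*c(-53, 17) = 14*((¼)*17) = 14*(17/4) = 119/2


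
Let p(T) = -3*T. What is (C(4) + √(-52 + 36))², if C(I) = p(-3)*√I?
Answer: 308 + 144*I ≈ 308.0 + 144.0*I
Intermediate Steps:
C(I) = 9*√I (C(I) = (-3*(-3))*√I = 9*√I)
(C(4) + √(-52 + 36))² = (9*√4 + √(-52 + 36))² = (9*2 + √(-16))² = (18 + 4*I)²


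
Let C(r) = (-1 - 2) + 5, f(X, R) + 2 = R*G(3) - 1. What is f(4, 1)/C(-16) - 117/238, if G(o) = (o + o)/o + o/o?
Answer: -117/238 ≈ -0.49160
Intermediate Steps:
G(o) = 3 (G(o) = (2*o)/o + 1 = 2 + 1 = 3)
f(X, R) = -3 + 3*R (f(X, R) = -2 + (R*3 - 1) = -2 + (3*R - 1) = -2 + (-1 + 3*R) = -3 + 3*R)
C(r) = 2 (C(r) = -3 + 5 = 2)
f(4, 1)/C(-16) - 117/238 = (-3 + 3*1)/2 - 117/238 = (-3 + 3)*(½) - 117*1/238 = 0*(½) - 117/238 = 0 - 117/238 = -117/238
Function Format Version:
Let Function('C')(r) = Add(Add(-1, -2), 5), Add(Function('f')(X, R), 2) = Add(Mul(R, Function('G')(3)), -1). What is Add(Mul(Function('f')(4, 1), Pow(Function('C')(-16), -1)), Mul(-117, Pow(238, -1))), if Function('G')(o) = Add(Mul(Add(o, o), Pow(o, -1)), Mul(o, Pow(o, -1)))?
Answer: Rational(-117, 238) ≈ -0.49160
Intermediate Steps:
Function('G')(o) = 3 (Function('G')(o) = Add(Mul(Mul(2, o), Pow(o, -1)), 1) = Add(2, 1) = 3)
Function('f')(X, R) = Add(-3, Mul(3, R)) (Function('f')(X, R) = Add(-2, Add(Mul(R, 3), -1)) = Add(-2, Add(Mul(3, R), -1)) = Add(-2, Add(-1, Mul(3, R))) = Add(-3, Mul(3, R)))
Function('C')(r) = 2 (Function('C')(r) = Add(-3, 5) = 2)
Add(Mul(Function('f')(4, 1), Pow(Function('C')(-16), -1)), Mul(-117, Pow(238, -1))) = Add(Mul(Add(-3, Mul(3, 1)), Pow(2, -1)), Mul(-117, Pow(238, -1))) = Add(Mul(Add(-3, 3), Rational(1, 2)), Mul(-117, Rational(1, 238))) = Add(Mul(0, Rational(1, 2)), Rational(-117, 238)) = Add(0, Rational(-117, 238)) = Rational(-117, 238)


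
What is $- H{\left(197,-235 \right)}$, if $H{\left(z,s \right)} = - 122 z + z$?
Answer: $23837$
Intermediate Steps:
$H{\left(z,s \right)} = - 121 z$
$- H{\left(197,-235 \right)} = - \left(-121\right) 197 = \left(-1\right) \left(-23837\right) = 23837$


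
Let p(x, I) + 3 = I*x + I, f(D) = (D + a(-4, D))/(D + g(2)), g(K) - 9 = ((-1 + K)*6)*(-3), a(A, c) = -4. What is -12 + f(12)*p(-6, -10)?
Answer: 340/3 ≈ 113.33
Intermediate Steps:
g(K) = 27 - 18*K (g(K) = 9 + ((-1 + K)*6)*(-3) = 9 + (-6 + 6*K)*(-3) = 9 + (18 - 18*K) = 27 - 18*K)
f(D) = (-4 + D)/(-9 + D) (f(D) = (D - 4)/(D + (27 - 18*2)) = (-4 + D)/(D + (27 - 36)) = (-4 + D)/(D - 9) = (-4 + D)/(-9 + D))
p(x, I) = -3 + I + I*x (p(x, I) = -3 + (I*x + I) = -3 + (I + I*x) = -3 + I + I*x)
-12 + f(12)*p(-6, -10) = -12 + ((-4 + 12)/(-9 + 12))*(-3 - 10 - 10*(-6)) = -12 + (8/3)*(-3 - 10 + 60) = -12 + ((⅓)*8)*47 = -12 + (8/3)*47 = -12 + 376/3 = 340/3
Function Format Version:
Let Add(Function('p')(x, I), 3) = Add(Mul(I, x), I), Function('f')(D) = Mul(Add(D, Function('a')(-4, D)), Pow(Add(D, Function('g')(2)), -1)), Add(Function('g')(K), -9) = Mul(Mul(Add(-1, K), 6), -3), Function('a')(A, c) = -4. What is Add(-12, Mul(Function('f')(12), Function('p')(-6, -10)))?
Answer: Rational(340, 3) ≈ 113.33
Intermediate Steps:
Function('g')(K) = Add(27, Mul(-18, K)) (Function('g')(K) = Add(9, Mul(Mul(Add(-1, K), 6), -3)) = Add(9, Mul(Add(-6, Mul(6, K)), -3)) = Add(9, Add(18, Mul(-18, K))) = Add(27, Mul(-18, K)))
Function('f')(D) = Mul(Pow(Add(-9, D), -1), Add(-4, D)) (Function('f')(D) = Mul(Add(D, -4), Pow(Add(D, Add(27, Mul(-18, 2))), -1)) = Mul(Add(-4, D), Pow(Add(D, Add(27, -36)), -1)) = Mul(Add(-4, D), Pow(Add(D, -9), -1)) = Mul(Add(-4, D), Pow(Add(-9, D), -1)) = Mul(Pow(Add(-9, D), -1), Add(-4, D)))
Function('p')(x, I) = Add(-3, I, Mul(I, x)) (Function('p')(x, I) = Add(-3, Add(Mul(I, x), I)) = Add(-3, Add(I, Mul(I, x))) = Add(-3, I, Mul(I, x)))
Add(-12, Mul(Function('f')(12), Function('p')(-6, -10))) = Add(-12, Mul(Mul(Pow(Add(-9, 12), -1), Add(-4, 12)), Add(-3, -10, Mul(-10, -6)))) = Add(-12, Mul(Mul(Pow(3, -1), 8), Add(-3, -10, 60))) = Add(-12, Mul(Mul(Rational(1, 3), 8), 47)) = Add(-12, Mul(Rational(8, 3), 47)) = Add(-12, Rational(376, 3)) = Rational(340, 3)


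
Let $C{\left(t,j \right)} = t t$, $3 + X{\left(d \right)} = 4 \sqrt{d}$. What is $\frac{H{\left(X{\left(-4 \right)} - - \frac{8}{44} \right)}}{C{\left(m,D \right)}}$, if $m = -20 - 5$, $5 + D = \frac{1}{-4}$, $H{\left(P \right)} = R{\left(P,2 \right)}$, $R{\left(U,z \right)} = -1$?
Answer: $- \frac{1}{625} \approx -0.0016$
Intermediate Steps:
$X{\left(d \right)} = -3 + 4 \sqrt{d}$
$H{\left(P \right)} = -1$
$D = - \frac{21}{4}$ ($D = -5 + \frac{1}{-4} = -5 - \frac{1}{4} = - \frac{21}{4} \approx -5.25$)
$m = -25$
$C{\left(t,j \right)} = t^{2}$
$\frac{H{\left(X{\left(-4 \right)} - - \frac{8}{44} \right)}}{C{\left(m,D \right)}} = - \frac{1}{\left(-25\right)^{2}} = - \frac{1}{625}$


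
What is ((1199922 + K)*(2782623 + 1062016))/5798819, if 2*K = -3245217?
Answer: -3250154005347/11597638 ≈ -2.8024e+5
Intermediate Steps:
K = -3245217/2 (K = (1/2)*(-3245217) = -3245217/2 ≈ -1.6226e+6)
((1199922 + K)*(2782623 + 1062016))/5798819 = ((1199922 - 3245217/2)*(2782623 + 1062016))/5798819 = -845373/2*3844639*(1/5798819) = -3250154005347/2*1/5798819 = -3250154005347/11597638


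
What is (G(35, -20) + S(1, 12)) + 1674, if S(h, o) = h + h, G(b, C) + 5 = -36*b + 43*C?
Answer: -449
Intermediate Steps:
G(b, C) = -5 - 36*b + 43*C (G(b, C) = -5 + (-36*b + 43*C) = -5 - 36*b + 43*C)
S(h, o) = 2*h
(G(35, -20) + S(1, 12)) + 1674 = ((-5 - 36*35 + 43*(-20)) + 2*1) + 1674 = ((-5 - 1260 - 860) + 2) + 1674 = (-2125 + 2) + 1674 = -2123 + 1674 = -449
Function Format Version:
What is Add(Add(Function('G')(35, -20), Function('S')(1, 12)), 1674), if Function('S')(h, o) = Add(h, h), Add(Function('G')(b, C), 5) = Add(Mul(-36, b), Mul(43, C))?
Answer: -449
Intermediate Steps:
Function('G')(b, C) = Add(-5, Mul(-36, b), Mul(43, C)) (Function('G')(b, C) = Add(-5, Add(Mul(-36, b), Mul(43, C))) = Add(-5, Mul(-36, b), Mul(43, C)))
Function('S')(h, o) = Mul(2, h)
Add(Add(Function('G')(35, -20), Function('S')(1, 12)), 1674) = Add(Add(Add(-5, Mul(-36, 35), Mul(43, -20)), Mul(2, 1)), 1674) = Add(Add(Add(-5, -1260, -860), 2), 1674) = Add(Add(-2125, 2), 1674) = Add(-2123, 1674) = -449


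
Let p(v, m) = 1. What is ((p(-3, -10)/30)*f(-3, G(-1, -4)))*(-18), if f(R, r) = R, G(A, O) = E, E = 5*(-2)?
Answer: 9/5 ≈ 1.8000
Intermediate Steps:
E = -10
G(A, O) = -10
((p(-3, -10)/30)*f(-3, G(-1, -4)))*(-18) = ((1/30)*(-3))*(-18) = -1/10*(-18) = 9/5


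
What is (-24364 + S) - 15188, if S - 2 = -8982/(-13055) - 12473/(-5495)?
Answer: -81057001647/2049635 ≈ -39547.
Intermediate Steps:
S = 10161873/2049635 (S = 2 + (-8982/(-13055) - 12473/(-5495)) = 2 + (-8982*(-1/13055) - 12473*(-1/5495)) = 2 + (8982/13055 + 12473/5495) = 2 + 6062603/2049635 = 10161873/2049635 ≈ 4.9579)
(-24364 + S) - 15188 = (-24364 + 10161873/2049635) - 15188 = -49927145267/2049635 - 15188 = -81057001647/2049635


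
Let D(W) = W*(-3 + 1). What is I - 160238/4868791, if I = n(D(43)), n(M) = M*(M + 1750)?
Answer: -696743627502/4868791 ≈ -1.4310e+5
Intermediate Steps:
D(W) = -2*W (D(W) = W*(-2) = -2*W)
n(M) = M*(1750 + M)
I = -143104 (I = (-2*43)*(1750 - 2*43) = -86*(1750 - 86) = -86*1664 = -143104)
I - 160238/4868791 = -143104 - 160238/4868791 = -696743627502/4868791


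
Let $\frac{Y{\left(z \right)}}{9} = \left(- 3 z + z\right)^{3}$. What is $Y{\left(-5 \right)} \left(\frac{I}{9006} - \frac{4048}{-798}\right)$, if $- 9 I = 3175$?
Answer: $\frac{1427951500}{31521} \approx 45302.0$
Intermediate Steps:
$I = - \frac{3175}{9}$ ($I = \left(- \frac{1}{9}\right) 3175 = - \frac{3175}{9} \approx -352.78$)
$Y{\left(z \right)} = - 72 z^{3}$ ($Y{\left(z \right)} = 9 \left(- 3 z + z\right)^{3} = 9 \left(- 2 z\right)^{3} = 9 \left(- 8 z^{3}\right) = - 72 z^{3}$)
$Y{\left(-5 \right)} \left(\frac{I}{9006} - \frac{4048}{-798}\right) = - 72 \left(-5\right)^{3} \left(- \frac{3175}{9 \cdot 9006} - \frac{4048}{-798}\right) = \left(-72\right) \left(-125\right) \left(\left(- \frac{3175}{9}\right) \frac{1}{9006} - - \frac{2024}{399}\right) = 9000 \left(- \frac{3175}{81054} + \frac{2024}{399}\right) = 9000 \cdot \frac{2855903}{567378} = \frac{1427951500}{31521}$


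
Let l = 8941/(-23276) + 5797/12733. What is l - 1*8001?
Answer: -139485985417/17433724 ≈ -8000.9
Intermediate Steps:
l = 1240307/17433724 (l = 8941*(-1/23276) + 5797*(1/12733) = -8941/23276 + 341/749 = 1240307/17433724 ≈ 0.071144)
l - 1*8001 = 1240307/17433724 - 1*8001 = 1240307/17433724 - 8001 = -139485985417/17433724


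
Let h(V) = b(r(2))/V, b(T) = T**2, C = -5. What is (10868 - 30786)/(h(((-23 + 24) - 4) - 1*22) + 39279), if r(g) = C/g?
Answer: -79672/157115 ≈ -0.50709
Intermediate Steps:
r(g) = -5/g
h(V) = 25/(4*V) (h(V) = (-5/2)**2/V = 25/(4*V))
(10868 - 30786)/(h(((-23 + 24) - 4) - 1*22) + 39279) = (10868 - 30786)/(25/(4*(((-23 + 24) - 4) - 1*22)) + 39279) = -19918/(25/(4*((1 - 4) - 22)) + 39279) = -19918/(25/(4*(-3 - 22)) + 39279) = -19918/((25/4)/(-25) + 39279) = -19918/((25/4)*(-1/25) + 39279) = -19918/(-1/4 + 39279) = -19918/157115/4 = -19918*4/157115 = -79672/157115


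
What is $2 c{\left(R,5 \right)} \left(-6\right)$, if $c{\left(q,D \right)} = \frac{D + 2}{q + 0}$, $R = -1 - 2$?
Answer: $28$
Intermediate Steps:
$R = -3$
$c{\left(q,D \right)} = \frac{2 + D}{q}$
$2 c{\left(R,5 \right)} \left(-6\right) = 2 \frac{2 + 5}{-3} \left(-6\right) = 2 \left(\left(- \frac{1}{3}\right) 7\right) \left(-6\right) = 2 \left(- \frac{7}{3}\right) \left(-6\right) = \left(- \frac{14}{3}\right) \left(-6\right) = 28$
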